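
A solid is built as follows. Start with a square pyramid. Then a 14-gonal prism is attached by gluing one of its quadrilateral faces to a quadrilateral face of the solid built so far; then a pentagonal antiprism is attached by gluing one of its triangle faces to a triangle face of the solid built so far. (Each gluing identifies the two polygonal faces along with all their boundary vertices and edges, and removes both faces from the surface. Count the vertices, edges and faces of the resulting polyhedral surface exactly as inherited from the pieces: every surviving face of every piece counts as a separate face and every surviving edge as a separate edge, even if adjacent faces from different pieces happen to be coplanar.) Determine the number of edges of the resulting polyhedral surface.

63

A square pyramid: V=5, E=8, F=5.
Attach a 14-gonal prism (V=28, E=42, F=16) along a 4-gon: merge 4 vertices and 4 edges, delete both glued faces → V=29, E=46, F=19.
Attach a pentagonal antiprism (V=10, E=20, F=12) along a 3-gon: merge 3 vertices and 3 edges, delete both glued faces → V=36, E=63, F=29.
Check: V − E + F = 36 − 63 + 29 = 2.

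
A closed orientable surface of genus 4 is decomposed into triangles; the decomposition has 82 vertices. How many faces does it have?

χ = 2 − 2·4 = -6, and every face is a triangle so 3F = 2E.
V − E + F = -6 with E = 3F/2 gives 82 − (3/2 − 1)·F = -6, so F = 176 and E = 264.

176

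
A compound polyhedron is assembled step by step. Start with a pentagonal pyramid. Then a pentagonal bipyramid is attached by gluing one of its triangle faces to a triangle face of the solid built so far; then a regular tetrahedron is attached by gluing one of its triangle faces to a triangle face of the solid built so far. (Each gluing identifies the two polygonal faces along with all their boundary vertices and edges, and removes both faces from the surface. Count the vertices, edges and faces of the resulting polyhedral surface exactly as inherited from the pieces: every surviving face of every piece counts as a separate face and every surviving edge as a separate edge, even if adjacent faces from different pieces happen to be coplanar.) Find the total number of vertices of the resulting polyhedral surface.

11

A pentagonal pyramid: V=6, E=10, F=6.
Attach a pentagonal bipyramid (V=7, E=15, F=10) along a 3-gon: merge 3 vertices and 3 edges, delete both glued faces → V=10, E=22, F=14.
Attach a regular tetrahedron (V=4, E=6, F=4) along a 3-gon: merge 3 vertices and 3 edges, delete both glued faces → V=11, E=25, F=16.
Check: V − E + F = 11 − 25 + 16 = 2.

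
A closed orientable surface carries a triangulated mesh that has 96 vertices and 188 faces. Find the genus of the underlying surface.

Every face is a triangle, so 2E = 3·188 = 564, giving E = 282.
χ = V − E + F = 96 − 282 + 188 = 2.
For a closed orientable surface χ = 2 − 2g, so g = (2 − (2))/2 = 0.

0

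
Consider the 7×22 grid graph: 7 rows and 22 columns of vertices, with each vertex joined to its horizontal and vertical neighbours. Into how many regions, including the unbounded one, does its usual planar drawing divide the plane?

127

The grid has V = 7·22 = 154 vertices and E = 7·21 + 22·6 = 279 edges.
F = 2 − V + E = 2 − 154 + 279 = 127.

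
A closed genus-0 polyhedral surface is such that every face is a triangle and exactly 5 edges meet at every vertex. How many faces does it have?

Each face has 3 edges and each edge borders two faces, so 2E = 3F.
Each vertex has degree 5, so 5V = 2E and hence V = 3F/5.
Euler: V − E + F = 2 ⇒ (3F/5) − (3F/2) + F = 2.
Multiply by 10: (6 − 15 + 10)F = 20, i.e. 1F = 20.
So F = 20, E = 3·20/2 = 30, V = 3·20/5 = 12.

20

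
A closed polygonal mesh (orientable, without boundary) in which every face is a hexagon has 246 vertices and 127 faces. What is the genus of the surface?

5

Every face is a hexagon, so 2E = 6·127 = 762, giving E = 381.
χ = V − E + F = 246 − 381 + 127 = -8.
For a closed orientable surface χ = 2 − 2g, so g = (2 − (-8))/2 = 5.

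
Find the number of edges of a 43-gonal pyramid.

A pyramid on an n-gon base has one n-gon and n triangles: V = 43 + 1 = 44, E = 2·43 = 86, F = 43 + 1 = 44.
Check: V − E + F = 44 − 86 + 44 = 2.

86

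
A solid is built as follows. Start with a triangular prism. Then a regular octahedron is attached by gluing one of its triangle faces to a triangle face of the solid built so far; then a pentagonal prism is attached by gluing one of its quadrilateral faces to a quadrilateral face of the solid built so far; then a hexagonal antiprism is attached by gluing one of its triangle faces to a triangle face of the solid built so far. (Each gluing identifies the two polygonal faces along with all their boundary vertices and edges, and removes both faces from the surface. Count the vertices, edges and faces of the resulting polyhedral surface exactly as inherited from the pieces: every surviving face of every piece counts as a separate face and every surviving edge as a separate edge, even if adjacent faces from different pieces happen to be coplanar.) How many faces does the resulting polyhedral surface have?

A triangular prism: V=6, E=9, F=5.
Attach a regular octahedron (V=6, E=12, F=8) along a 3-gon: merge 3 vertices and 3 edges, delete both glued faces → V=9, E=18, F=11.
Attach a pentagonal prism (V=10, E=15, F=7) along a 4-gon: merge 4 vertices and 4 edges, delete both glued faces → V=15, E=29, F=16.
Attach a hexagonal antiprism (V=12, E=24, F=14) along a 3-gon: merge 3 vertices and 3 edges, delete both glued faces → V=24, E=50, F=28.
Check: V − E + F = 24 − 50 + 28 = 2.

28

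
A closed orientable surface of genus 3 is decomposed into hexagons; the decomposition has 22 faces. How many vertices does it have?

40

χ = 2 − 2·3 = -4, and every face is a hexagon so 6F = 2E.
E = 6·22/2 = 66. Then V = -4 + E − F = -4 + 66 − 22 = 40.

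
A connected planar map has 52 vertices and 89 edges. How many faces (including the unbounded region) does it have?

39

Euler's formula for a connected plane graph: V − E + F = 2, so F = 2 − 52 + 89 = 39.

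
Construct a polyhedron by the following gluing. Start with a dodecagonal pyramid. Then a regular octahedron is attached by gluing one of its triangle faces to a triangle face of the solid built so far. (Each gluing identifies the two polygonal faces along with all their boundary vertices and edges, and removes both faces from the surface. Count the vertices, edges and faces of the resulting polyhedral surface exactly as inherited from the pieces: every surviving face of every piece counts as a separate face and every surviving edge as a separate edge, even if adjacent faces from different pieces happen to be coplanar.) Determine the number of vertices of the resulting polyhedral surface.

A dodecagonal pyramid: V=13, E=24, F=13.
Attach a regular octahedron (V=6, E=12, F=8) along a 3-gon: merge 3 vertices and 3 edges, delete both glued faces → V=16, E=33, F=19.
Check: V − E + F = 16 − 33 + 19 = 2.

16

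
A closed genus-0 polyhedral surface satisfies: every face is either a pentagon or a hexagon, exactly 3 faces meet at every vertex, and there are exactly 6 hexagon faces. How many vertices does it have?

Let x be the number of pentagons; then F = 6 + x.
Edge–face incidences: 2E = 6·6 + 5·x = 36 + 5x.
Every vertex has degree 3, so 3V = 2E.
Euler: V − E + F = 2 ⇒ (2E)/3 − E + (6 + x) = 2.
Multiply by 6: 2·(2E) − 3·(2E) + 6·(6 + x) = 12, i.e. 36 + 6x − (36 + 5x) = 12.
Collecting terms: x = 12.
Then 2E = 36 + 5·12 = 96, so E = 48, V = 2E/3 = 32, F = 6 + 12 = 18.

32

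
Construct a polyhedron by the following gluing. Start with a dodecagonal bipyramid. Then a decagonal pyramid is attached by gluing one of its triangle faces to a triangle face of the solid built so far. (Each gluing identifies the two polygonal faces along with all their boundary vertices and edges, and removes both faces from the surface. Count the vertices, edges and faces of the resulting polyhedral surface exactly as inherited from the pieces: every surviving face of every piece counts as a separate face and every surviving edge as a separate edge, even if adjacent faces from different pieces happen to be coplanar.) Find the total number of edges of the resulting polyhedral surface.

53

A dodecagonal bipyramid: V=14, E=36, F=24.
Attach a decagonal pyramid (V=11, E=20, F=11) along a 3-gon: merge 3 vertices and 3 edges, delete both glued faces → V=22, E=53, F=33.
Check: V − E + F = 22 − 53 + 33 = 2.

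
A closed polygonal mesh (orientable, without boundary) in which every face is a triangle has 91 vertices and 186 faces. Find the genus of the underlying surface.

Every face is a triangle, so 2E = 3·186 = 558, giving E = 279.
χ = V − E + F = 91 − 279 + 186 = -2.
For a closed orientable surface χ = 2 − 2g, so g = (2 − (-2))/2 = 2.

2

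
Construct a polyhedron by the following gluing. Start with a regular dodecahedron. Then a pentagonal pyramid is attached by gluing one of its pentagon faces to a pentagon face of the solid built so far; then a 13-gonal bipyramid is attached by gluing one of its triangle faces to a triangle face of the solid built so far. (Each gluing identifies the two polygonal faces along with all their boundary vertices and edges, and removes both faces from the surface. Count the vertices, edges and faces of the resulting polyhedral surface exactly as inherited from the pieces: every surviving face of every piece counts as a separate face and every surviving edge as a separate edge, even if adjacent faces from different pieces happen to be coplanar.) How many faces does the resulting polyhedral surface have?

40

A regular dodecahedron: V=20, E=30, F=12.
Attach a pentagonal pyramid (V=6, E=10, F=6) along a 5-gon: merge 5 vertices and 5 edges, delete both glued faces → V=21, E=35, F=16.
Attach a 13-gonal bipyramid (V=15, E=39, F=26) along a 3-gon: merge 3 vertices and 3 edges, delete both glued faces → V=33, E=71, F=40.
Check: V − E + F = 33 − 71 + 40 = 2.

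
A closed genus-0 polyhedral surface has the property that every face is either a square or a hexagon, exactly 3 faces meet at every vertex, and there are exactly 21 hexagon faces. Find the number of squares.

6

Let x be the number of squares; then F = 21 + x.
Edge–face incidences: 2E = 6·21 + 4·x = 126 + 4x.
Every vertex has degree 3, so 3V = 2E.
Euler: V − E + F = 2 ⇒ (2E)/3 − E + (21 + x) = 2.
Multiply by 6: 2·(2E) − 3·(2E) + 6·(21 + x) = 12, i.e. 126 + 6x − (126 + 4x) = 12.
Collecting terms: 2x = 12, so x = 6.
Then 2E = 126 + 4·6 = 150, so E = 75, V = 2E/3 = 50, F = 21 + 6 = 27.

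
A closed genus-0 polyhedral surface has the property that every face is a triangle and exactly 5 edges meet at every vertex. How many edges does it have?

Each face has 3 edges and each edge borders two faces, so 2E = 3F.
Each vertex has degree 5, so 5V = 2E and hence V = 3F/5.
Euler: V − E + F = 2 ⇒ (3F/5) − (3F/2) + F = 2.
Multiply by 10: (6 − 15 + 10)F = 20, i.e. 1F = 20.
So F = 20, E = 3·20/2 = 30, V = 3·20/5 = 12.

30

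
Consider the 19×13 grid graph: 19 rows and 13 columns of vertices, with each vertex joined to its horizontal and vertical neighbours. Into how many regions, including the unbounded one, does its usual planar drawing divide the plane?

The grid has V = 19·13 = 247 vertices and E = 19·12 + 13·18 = 462 edges.
F = 2 − V + E = 2 − 247 + 462 = 217.

217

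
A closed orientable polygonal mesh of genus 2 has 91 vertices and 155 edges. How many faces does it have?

For a closed orientable surface of genus 2, χ = 2 − 2·2 = -2.
F = -2 − V + E = -2 − 91 + 155 = 62.

62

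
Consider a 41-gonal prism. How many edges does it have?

A prism on an n-gon has two n-gon bases and n rectangular sides: V = 2·41 = 82, E = 3·41 = 123, F = 41 + 2 = 43.

123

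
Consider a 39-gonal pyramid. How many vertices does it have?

40

A pyramid on an n-gon base has one n-gon and n triangles: V = 39 + 1 = 40, E = 2·39 = 78, F = 39 + 1 = 40.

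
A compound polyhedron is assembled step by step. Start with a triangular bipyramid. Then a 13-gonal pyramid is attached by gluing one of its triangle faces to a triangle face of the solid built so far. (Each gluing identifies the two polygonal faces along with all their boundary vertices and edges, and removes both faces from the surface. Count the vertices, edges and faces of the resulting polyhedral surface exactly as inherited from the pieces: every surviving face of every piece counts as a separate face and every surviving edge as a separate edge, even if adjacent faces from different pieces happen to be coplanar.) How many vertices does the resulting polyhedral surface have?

16

A triangular bipyramid: V=5, E=9, F=6.
Attach a 13-gonal pyramid (V=14, E=26, F=14) along a 3-gon: merge 3 vertices and 3 edges, delete both glued faces → V=16, E=32, F=18.
Check: V − E + F = 16 − 32 + 18 = 2.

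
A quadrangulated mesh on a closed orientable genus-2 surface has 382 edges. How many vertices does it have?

189

χ = 2 − 2·2 = -2, and every face is a square so 4F = 2E.
F = 2E/4 = 191. Then V = -2 + E − F = -2 + 382 − 191 = 189.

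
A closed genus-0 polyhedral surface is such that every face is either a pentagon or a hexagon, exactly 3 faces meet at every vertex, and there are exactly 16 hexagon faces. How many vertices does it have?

52

Let x be the number of pentagons; then F = 16 + x.
Edge–face incidences: 2E = 6·16 + 5·x = 96 + 5x.
Every vertex has degree 3, so 3V = 2E.
Euler: V − E + F = 2 ⇒ (2E)/3 − E + (16 + x) = 2.
Multiply by 6: 2·(2E) − 3·(2E) + 6·(16 + x) = 12, i.e. 96 + 6x − (96 + 5x) = 12.
Collecting terms: x = 12.
Then 2E = 96 + 5·12 = 156, so E = 78, V = 2E/3 = 52, F = 16 + 12 = 28.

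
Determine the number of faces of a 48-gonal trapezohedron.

96

The n-trapezohedron (dual of the n-antiprism) has V = 2·48 + 2 = 98, E = 4·48 = 192, F = 2·48 = 96.
Check: V − E + F = 98 − 192 + 96 = 2.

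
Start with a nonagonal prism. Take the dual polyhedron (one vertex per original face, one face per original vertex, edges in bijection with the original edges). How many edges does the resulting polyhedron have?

27

The base solid has V = 18, E = 27, F = 11.
The dual swaps V and F and preserves E: V′ = F = 11, E′ = E = 27, F′ = V = 18.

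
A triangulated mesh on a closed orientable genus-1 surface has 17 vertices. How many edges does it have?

51

χ = 2 − 2·1 = 0, and every face is a triangle so 3F = 2E.
V − E + F = 0 with E = 3F/2 gives 17 − (3/2 − 1)·F = 0, so F = 34 and E = 51.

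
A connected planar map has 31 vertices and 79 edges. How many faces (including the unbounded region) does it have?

Euler's formula for a connected plane graph: V − E + F = 2, so F = 2 − 31 + 79 = 50.

50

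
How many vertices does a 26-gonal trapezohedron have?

54

The n-trapezohedron (dual of the n-antiprism) has V = 2·26 + 2 = 54, E = 4·26 = 104, F = 2·26 = 52.
Check: V − E + F = 54 − 104 + 52 = 2.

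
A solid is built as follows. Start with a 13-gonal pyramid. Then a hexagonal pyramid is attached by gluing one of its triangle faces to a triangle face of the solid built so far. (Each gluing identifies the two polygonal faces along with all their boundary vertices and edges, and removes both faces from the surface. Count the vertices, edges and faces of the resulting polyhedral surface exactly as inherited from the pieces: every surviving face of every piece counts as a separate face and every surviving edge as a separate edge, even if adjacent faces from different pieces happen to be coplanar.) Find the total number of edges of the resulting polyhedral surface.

A 13-gonal pyramid: V=14, E=26, F=14.
Attach a hexagonal pyramid (V=7, E=12, F=7) along a 3-gon: merge 3 vertices and 3 edges, delete both glued faces → V=18, E=35, F=19.
Check: V − E + F = 18 − 35 + 19 = 2.

35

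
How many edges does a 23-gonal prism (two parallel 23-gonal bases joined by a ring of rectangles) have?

69

A prism on an n-gon has two n-gon bases and n rectangular sides: V = 2·23 = 46, E = 3·23 = 69, F = 23 + 2 = 25.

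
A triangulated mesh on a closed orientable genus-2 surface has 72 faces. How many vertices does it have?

34

χ = 2 − 2·2 = -2, and every face is a triangle so 3F = 2E.
E = 3·72/2 = 108. Then V = -2 + E − F = -2 + 108 − 72 = 34.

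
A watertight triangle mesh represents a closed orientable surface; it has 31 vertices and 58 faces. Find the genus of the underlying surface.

0

Every face is a triangle, so 2E = 3·58 = 174, giving E = 87.
χ = V − E + F = 31 − 87 + 58 = 2.
For a closed orientable surface χ = 2 − 2g, so g = (2 − (2))/2 = 0.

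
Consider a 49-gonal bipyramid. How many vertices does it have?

A bipyramid over an n-gon has 2n triangular faces and n + 2 vertices: V = 49 + 2 = 51, E = 3·49 = 147, F = 2·49 = 98.

51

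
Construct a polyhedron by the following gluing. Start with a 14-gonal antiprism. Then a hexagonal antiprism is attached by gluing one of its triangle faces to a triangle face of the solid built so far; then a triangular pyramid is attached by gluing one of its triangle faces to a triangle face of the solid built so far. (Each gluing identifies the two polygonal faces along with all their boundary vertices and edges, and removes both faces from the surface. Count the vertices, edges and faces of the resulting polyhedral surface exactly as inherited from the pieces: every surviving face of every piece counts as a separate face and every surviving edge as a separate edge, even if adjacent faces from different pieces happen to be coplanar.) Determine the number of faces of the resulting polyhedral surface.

A 14-gonal antiprism: V=28, E=56, F=30.
Attach a hexagonal antiprism (V=12, E=24, F=14) along a 3-gon: merge 3 vertices and 3 edges, delete both glued faces → V=37, E=77, F=42.
Attach a triangular pyramid (V=4, E=6, F=4) along a 3-gon: merge 3 vertices and 3 edges, delete both glued faces → V=38, E=80, F=44.
Check: V − E + F = 38 − 80 + 44 = 2.

44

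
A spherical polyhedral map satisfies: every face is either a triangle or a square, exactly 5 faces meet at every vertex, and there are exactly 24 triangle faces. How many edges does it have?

40

Let x be the number of squares; then F = 24 + x.
Edge–face incidences: 2E = 3·24 + 4·x = 72 + 4x.
Every vertex has degree 5, so 5V = 2E.
Euler: V − E + F = 2 ⇒ (2E)/5 − E + (24 + x) = 2.
Multiply by 10: 2·(2E) − 5·(2E) + 10·(24 + x) = 20, i.e. 240 + 10x − 3·(72 + 4x) = 20.
Collecting terms: −2x + 24 = 20, so −2x = −4, so x = 2.
Then 2E = 72 + 4·2 = 80, so E = 40, V = 2E/5 = 16, F = 24 + 2 = 26.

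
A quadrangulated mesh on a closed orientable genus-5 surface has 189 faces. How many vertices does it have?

181

χ = 2 − 2·5 = -8, and every face is a square so 4F = 2E.
E = 4·189/2 = 378. Then V = -8 + E − F = -8 + 378 − 189 = 181.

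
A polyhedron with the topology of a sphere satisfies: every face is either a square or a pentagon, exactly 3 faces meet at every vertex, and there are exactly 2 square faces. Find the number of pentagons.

8

Let x be the number of pentagons; then F = 2 + x.
Edge–face incidences: 2E = 4·2 + 5·x = 8 + 5x.
Every vertex has degree 3, so 3V = 2E.
Euler: V − E + F = 2 ⇒ (2E)/3 − E + (2 + x) = 2.
Multiply by 6: 2·(2E) − 3·(2E) + 6·(2 + x) = 12, i.e. 12 + 6x − (8 + 5x) = 12.
Collecting terms: x + 4 = 12, so x = 8.
Then 2E = 8 + 5·8 = 48, so E = 24, V = 2E/3 = 16, F = 2 + 8 = 10.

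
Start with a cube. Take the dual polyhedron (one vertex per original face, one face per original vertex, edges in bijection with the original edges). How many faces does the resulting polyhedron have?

8

The base solid has V = 8, E = 12, F = 6.
The dual swaps V and F and preserves E: V′ = F = 6, E′ = E = 12, F′ = V = 8.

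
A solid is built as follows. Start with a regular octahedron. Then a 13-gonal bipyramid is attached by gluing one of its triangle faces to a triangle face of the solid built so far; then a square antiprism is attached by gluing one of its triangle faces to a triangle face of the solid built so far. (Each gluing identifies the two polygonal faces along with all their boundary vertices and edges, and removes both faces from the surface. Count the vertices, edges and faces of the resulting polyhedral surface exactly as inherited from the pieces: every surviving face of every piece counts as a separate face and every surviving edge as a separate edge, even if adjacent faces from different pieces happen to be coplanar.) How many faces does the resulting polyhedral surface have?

A regular octahedron: V=6, E=12, F=8.
Attach a 13-gonal bipyramid (V=15, E=39, F=26) along a 3-gon: merge 3 vertices and 3 edges, delete both glued faces → V=18, E=48, F=32.
Attach a square antiprism (V=8, E=16, F=10) along a 3-gon: merge 3 vertices and 3 edges, delete both glued faces → V=23, E=61, F=40.
Check: V − E + F = 23 − 61 + 40 = 2.

40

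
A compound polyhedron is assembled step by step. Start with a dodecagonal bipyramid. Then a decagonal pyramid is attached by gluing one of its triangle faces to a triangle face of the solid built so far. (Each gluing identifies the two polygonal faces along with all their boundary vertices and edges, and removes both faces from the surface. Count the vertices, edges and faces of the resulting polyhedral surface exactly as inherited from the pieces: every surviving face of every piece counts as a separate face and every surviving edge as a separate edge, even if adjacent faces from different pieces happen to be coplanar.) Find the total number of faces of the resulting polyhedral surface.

33

A dodecagonal bipyramid: V=14, E=36, F=24.
Attach a decagonal pyramid (V=11, E=20, F=11) along a 3-gon: merge 3 vertices and 3 edges, delete both glued faces → V=22, E=53, F=33.
Check: V − E + F = 22 − 53 + 33 = 2.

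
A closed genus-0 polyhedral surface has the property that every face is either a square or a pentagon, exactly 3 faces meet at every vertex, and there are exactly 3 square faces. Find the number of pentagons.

6

Let x be the number of pentagons; then F = 3 + x.
Edge–face incidences: 2E = 4·3 + 5·x = 12 + 5x.
Every vertex has degree 3, so 3V = 2E.
Euler: V − E + F = 2 ⇒ (2E)/3 − E + (3 + x) = 2.
Multiply by 6: 2·(2E) − 3·(2E) + 6·(3 + x) = 12, i.e. 18 + 6x − (12 + 5x) = 12.
Collecting terms: x + 6 = 12, so x = 6.
Then 2E = 12 + 5·6 = 42, so E = 21, V = 2E/3 = 14, F = 3 + 6 = 9.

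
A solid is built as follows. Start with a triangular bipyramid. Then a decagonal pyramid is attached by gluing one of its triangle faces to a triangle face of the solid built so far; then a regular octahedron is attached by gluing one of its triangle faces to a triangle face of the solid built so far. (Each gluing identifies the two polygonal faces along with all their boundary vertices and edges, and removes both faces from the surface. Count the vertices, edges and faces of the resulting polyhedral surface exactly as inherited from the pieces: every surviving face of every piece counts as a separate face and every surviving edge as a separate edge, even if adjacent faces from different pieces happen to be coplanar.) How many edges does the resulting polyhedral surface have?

35

A triangular bipyramid: V=5, E=9, F=6.
Attach a decagonal pyramid (V=11, E=20, F=11) along a 3-gon: merge 3 vertices and 3 edges, delete both glued faces → V=13, E=26, F=15.
Attach a regular octahedron (V=6, E=12, F=8) along a 3-gon: merge 3 vertices and 3 edges, delete both glued faces → V=16, E=35, F=21.
Check: V − E + F = 16 − 35 + 21 = 2.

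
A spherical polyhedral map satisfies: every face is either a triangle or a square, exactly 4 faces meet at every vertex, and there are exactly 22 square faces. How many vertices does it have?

28

Let x be the number of triangles; then F = 22 + x.
Edge–face incidences: 2E = 4·22 + 3·x = 88 + 3x.
Every vertex has degree 4, so 4V = 2E.
Euler: V − E + F = 2 ⇒ (2E)/4 − E + (22 + x) = 2.
Multiply by 8: 2·(2E) − 4·(2E) + 8·(22 + x) = 16, i.e. 176 + 8x − 2·(88 + 3x) = 16.
Collecting terms: 2x = 16, so x = 8.
Then 2E = 88 + 3·8 = 112, so E = 56, V = 2E/4 = 28, F = 22 + 8 = 30.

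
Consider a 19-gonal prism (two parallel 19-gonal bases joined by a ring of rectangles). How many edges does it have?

57

A prism on an n-gon has two n-gon bases and n rectangular sides: V = 2·19 = 38, E = 3·19 = 57, F = 19 + 2 = 21.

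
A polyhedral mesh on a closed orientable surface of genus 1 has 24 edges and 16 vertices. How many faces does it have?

For a closed orientable surface of genus 1, χ = 2 − 2·1 = 0.
F = 0 − V + E = 0 − 16 + 24 = 8.

8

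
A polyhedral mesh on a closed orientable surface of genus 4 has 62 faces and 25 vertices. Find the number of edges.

93

For a closed orientable surface of genus 4, χ = 2 − 2·4 = -6.
E = V + F − (-6) = 25 + 62 − (-6) = 93.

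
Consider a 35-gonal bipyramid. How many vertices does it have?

37

A bipyramid over an n-gon has 2n triangular faces and n + 2 vertices: V = 35 + 2 = 37, E = 3·35 = 105, F = 2·35 = 70.
Check: V − E + F = 37 − 105 + 70 = 2.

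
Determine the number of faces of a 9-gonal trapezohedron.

The n-trapezohedron (dual of the n-antiprism) has V = 2·9 + 2 = 20, E = 4·9 = 36, F = 2·9 = 18.
Check: V − E + F = 20 − 36 + 18 = 2.

18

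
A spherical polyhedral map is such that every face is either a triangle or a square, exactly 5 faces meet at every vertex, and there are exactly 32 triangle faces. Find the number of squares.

Let x be the number of squares; then F = 32 + x.
Edge–face incidences: 2E = 3·32 + 4·x = 96 + 4x.
Every vertex has degree 5, so 5V = 2E.
Euler: V − E + F = 2 ⇒ (2E)/5 − E + (32 + x) = 2.
Multiply by 10: 2·(2E) − 5·(2E) + 10·(32 + x) = 20, i.e. 320 + 10x − 3·(96 + 4x) = 20.
Collecting terms: −2x + 32 = 20, so −2x = −12, so x = 6.
Then 2E = 96 + 4·6 = 120, so E = 60, V = 2E/5 = 24, F = 32 + 6 = 38.

6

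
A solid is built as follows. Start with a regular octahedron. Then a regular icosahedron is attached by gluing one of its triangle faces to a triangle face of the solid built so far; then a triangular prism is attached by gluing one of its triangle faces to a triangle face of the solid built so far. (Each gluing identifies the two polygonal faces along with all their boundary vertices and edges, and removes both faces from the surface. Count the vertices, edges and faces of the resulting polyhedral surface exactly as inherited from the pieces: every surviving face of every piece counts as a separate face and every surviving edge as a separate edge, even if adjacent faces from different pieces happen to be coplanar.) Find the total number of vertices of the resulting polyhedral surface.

18

A regular octahedron: V=6, E=12, F=8.
Attach a regular icosahedron (V=12, E=30, F=20) along a 3-gon: merge 3 vertices and 3 edges, delete both glued faces → V=15, E=39, F=26.
Attach a triangular prism (V=6, E=9, F=5) along a 3-gon: merge 3 vertices and 3 edges, delete both glued faces → V=18, E=45, F=29.
Check: V − E + F = 18 − 45 + 29 = 2.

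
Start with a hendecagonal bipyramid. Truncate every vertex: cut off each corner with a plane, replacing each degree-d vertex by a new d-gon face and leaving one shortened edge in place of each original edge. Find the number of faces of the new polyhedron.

The base solid has V = 13, E = 33, F = 22.
Truncation replaces each original edge-end by a new vertex, so V′ = 2E = 66.
Each original edge survives, and each old vertex of degree d contributes d new edges; summing degrees gives Σd = 2E, so E′ = E + 2E = 3E = 99.
Each original face survives and each original vertex becomes one new face: F′ = F + V = 35.

35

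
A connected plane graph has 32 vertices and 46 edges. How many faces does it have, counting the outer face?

Euler's formula for a connected plane graph: V − E + F = 2, so F = 2 − 32 + 46 = 16.

16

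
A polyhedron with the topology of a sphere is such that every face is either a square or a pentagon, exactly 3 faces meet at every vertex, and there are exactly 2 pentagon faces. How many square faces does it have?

5

Let x be the number of squares; then F = 2 + x.
Edge–face incidences: 2E = 5·2 + 4·x = 10 + 4x.
Every vertex has degree 3, so 3V = 2E.
Euler: V − E + F = 2 ⇒ (2E)/3 − E + (2 + x) = 2.
Multiply by 6: 2·(2E) − 3·(2E) + 6·(2 + x) = 12, i.e. 12 + 6x − (10 + 4x) = 12.
Collecting terms: 2x + 2 = 12, so 2x = 10, so x = 5.
Then 2E = 10 + 4·5 = 30, so E = 15, V = 2E/3 = 10, F = 2 + 5 = 7.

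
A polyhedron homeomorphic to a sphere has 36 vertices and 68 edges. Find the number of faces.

Here V − E + F = 2.
F = 2 − V + E = 2 − 36 + 68 = 34.

34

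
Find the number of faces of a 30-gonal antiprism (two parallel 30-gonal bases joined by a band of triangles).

An antiprism on an n-gon has two n-gon caps and 2n triangles: V = 2·30 = 60, E = 4·30 = 120, F = 2·30 + 2 = 62.
Check: V − E + F = 60 − 120 + 62 = 2.

62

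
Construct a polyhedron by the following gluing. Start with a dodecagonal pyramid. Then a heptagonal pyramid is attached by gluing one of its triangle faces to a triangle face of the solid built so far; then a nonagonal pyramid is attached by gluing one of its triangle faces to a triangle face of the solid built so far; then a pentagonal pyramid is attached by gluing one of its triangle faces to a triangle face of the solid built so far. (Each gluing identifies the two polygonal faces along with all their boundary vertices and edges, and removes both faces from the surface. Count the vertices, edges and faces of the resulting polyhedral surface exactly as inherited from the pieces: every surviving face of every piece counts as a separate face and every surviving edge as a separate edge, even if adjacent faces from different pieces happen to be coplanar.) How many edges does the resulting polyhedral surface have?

A dodecagonal pyramid: V=13, E=24, F=13.
Attach a heptagonal pyramid (V=8, E=14, F=8) along a 3-gon: merge 3 vertices and 3 edges, delete both glued faces → V=18, E=35, F=19.
Attach a nonagonal pyramid (V=10, E=18, F=10) along a 3-gon: merge 3 vertices and 3 edges, delete both glued faces → V=25, E=50, F=27.
Attach a pentagonal pyramid (V=6, E=10, F=6) along a 3-gon: merge 3 vertices and 3 edges, delete both glued faces → V=28, E=57, F=31.
Check: V − E + F = 28 − 57 + 31 = 2.

57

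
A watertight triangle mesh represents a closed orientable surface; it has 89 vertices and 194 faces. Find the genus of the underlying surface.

5

Every face is a triangle, so 2E = 3·194 = 582, giving E = 291.
χ = V − E + F = 89 − 291 + 194 = -8.
For a closed orientable surface χ = 2 − 2g, so g = (2 − (-8))/2 = 5.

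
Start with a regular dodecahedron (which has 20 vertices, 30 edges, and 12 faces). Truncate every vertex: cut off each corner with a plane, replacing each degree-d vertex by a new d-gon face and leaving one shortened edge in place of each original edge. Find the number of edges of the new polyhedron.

Truncation replaces each original edge-end by a new vertex, so V′ = 2E = 60.
Each original edge survives, and each old vertex of degree d contributes d new edges; summing degrees gives Σd = 2E, so E′ = E + 2E = 3E = 90.
Each original face survives and each original vertex becomes one new face: F′ = F + V = 32.

90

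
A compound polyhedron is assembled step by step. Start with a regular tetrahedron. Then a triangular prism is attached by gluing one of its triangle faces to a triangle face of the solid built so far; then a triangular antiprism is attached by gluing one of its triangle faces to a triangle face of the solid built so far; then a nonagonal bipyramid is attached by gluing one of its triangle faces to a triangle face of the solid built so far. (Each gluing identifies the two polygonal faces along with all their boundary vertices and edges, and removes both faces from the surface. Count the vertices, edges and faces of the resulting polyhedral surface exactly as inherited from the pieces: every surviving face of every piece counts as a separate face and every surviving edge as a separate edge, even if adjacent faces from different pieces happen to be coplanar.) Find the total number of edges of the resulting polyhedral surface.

A regular tetrahedron: V=4, E=6, F=4.
Attach a triangular prism (V=6, E=9, F=5) along a 3-gon: merge 3 vertices and 3 edges, delete both glued faces → V=7, E=12, F=7.
Attach a triangular antiprism (V=6, E=12, F=8) along a 3-gon: merge 3 vertices and 3 edges, delete both glued faces → V=10, E=21, F=13.
Attach a nonagonal bipyramid (V=11, E=27, F=18) along a 3-gon: merge 3 vertices and 3 edges, delete both glued faces → V=18, E=45, F=29.
Check: V − E + F = 18 − 45 + 29 = 2.

45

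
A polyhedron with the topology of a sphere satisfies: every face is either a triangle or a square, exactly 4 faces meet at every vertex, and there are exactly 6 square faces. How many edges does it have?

24

Let x be the number of triangles; then F = 6 + x.
Edge–face incidences: 2E = 4·6 + 3·x = 24 + 3x.
Every vertex has degree 4, so 4V = 2E.
Euler: V − E + F = 2 ⇒ (2E)/4 − E + (6 + x) = 2.
Multiply by 8: 2·(2E) − 4·(2E) + 8·(6 + x) = 16, i.e. 48 + 8x − 2·(24 + 3x) = 16.
Collecting terms: 2x = 16, so x = 8.
Then 2E = 24 + 3·8 = 48, so E = 24, V = 2E/4 = 12, F = 6 + 8 = 14.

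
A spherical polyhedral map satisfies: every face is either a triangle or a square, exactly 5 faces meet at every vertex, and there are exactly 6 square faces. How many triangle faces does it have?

32

Let x be the number of triangles; then F = 6 + x.
Edge–face incidences: 2E = 4·6 + 3·x = 24 + 3x.
Every vertex has degree 5, so 5V = 2E.
Euler: V − E + F = 2 ⇒ (2E)/5 − E + (6 + x) = 2.
Multiply by 10: 2·(2E) − 5·(2E) + 10·(6 + x) = 20, i.e. 60 + 10x − 3·(24 + 3x) = 20.
Collecting terms: x − 12 = 20, so x = 32.
Then 2E = 24 + 3·32 = 120, so E = 60, V = 2E/5 = 24, F = 6 + 32 = 38.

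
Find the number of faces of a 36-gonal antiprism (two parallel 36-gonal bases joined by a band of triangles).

An antiprism on an n-gon has two n-gon caps and 2n triangles: V = 2·36 = 72, E = 4·36 = 144, F = 2·36 + 2 = 74.
Check: V − E + F = 72 − 144 + 74 = 2.

74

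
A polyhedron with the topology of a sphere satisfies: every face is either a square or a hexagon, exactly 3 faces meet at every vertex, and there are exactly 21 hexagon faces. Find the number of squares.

Let x be the number of squares; then F = 21 + x.
Edge–face incidences: 2E = 6·21 + 4·x = 126 + 4x.
Every vertex has degree 3, so 3V = 2E.
Euler: V − E + F = 2 ⇒ (2E)/3 − E + (21 + x) = 2.
Multiply by 6: 2·(2E) − 3·(2E) + 6·(21 + x) = 12, i.e. 126 + 6x − (126 + 4x) = 12.
Collecting terms: 2x = 12, so x = 6.
Then 2E = 126 + 4·6 = 150, so E = 75, V = 2E/3 = 50, F = 21 + 6 = 27.

6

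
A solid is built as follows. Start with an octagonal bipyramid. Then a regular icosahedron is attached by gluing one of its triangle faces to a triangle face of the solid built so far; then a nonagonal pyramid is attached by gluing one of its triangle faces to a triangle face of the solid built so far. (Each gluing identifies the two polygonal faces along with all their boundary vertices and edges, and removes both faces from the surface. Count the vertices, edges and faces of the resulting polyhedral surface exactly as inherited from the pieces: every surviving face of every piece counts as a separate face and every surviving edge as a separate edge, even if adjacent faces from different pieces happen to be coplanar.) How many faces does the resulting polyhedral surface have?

42

An octagonal bipyramid: V=10, E=24, F=16.
Attach a regular icosahedron (V=12, E=30, F=20) along a 3-gon: merge 3 vertices and 3 edges, delete both glued faces → V=19, E=51, F=34.
Attach a nonagonal pyramid (V=10, E=18, F=10) along a 3-gon: merge 3 vertices and 3 edges, delete both glued faces → V=26, E=66, F=42.
Check: V − E + F = 26 − 66 + 42 = 2.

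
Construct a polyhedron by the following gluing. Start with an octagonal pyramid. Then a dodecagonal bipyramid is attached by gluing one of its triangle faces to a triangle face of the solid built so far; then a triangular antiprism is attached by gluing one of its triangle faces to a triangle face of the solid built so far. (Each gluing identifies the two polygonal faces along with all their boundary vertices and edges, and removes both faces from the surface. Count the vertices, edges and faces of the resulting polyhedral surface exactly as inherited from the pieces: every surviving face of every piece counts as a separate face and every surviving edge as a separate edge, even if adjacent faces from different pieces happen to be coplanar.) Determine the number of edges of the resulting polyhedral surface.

An octagonal pyramid: V=9, E=16, F=9.
Attach a dodecagonal bipyramid (V=14, E=36, F=24) along a 3-gon: merge 3 vertices and 3 edges, delete both glued faces → V=20, E=49, F=31.
Attach a triangular antiprism (V=6, E=12, F=8) along a 3-gon: merge 3 vertices and 3 edges, delete both glued faces → V=23, E=58, F=37.
Check: V − E + F = 23 − 58 + 37 = 2.

58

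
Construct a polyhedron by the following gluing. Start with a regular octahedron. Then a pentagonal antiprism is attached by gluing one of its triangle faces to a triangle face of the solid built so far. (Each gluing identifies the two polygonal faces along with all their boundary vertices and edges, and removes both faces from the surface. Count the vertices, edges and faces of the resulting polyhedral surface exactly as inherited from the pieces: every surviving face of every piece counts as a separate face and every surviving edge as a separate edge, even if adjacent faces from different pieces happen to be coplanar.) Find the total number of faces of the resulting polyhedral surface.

A regular octahedron: V=6, E=12, F=8.
Attach a pentagonal antiprism (V=10, E=20, F=12) along a 3-gon: merge 3 vertices and 3 edges, delete both glued faces → V=13, E=29, F=18.
Check: V − E + F = 13 − 29 + 18 = 2.

18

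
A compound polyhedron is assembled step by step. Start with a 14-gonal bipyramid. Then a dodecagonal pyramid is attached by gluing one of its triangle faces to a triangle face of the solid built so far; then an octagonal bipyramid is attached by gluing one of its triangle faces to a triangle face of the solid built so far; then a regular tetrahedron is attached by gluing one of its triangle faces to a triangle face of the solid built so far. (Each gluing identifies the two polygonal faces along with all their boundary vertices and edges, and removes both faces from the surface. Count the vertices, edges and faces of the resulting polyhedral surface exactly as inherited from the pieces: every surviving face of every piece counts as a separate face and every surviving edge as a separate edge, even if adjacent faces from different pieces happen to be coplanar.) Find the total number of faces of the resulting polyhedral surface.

A 14-gonal bipyramid: V=16, E=42, F=28.
Attach a dodecagonal pyramid (V=13, E=24, F=13) along a 3-gon: merge 3 vertices and 3 edges, delete both glued faces → V=26, E=63, F=39.
Attach an octagonal bipyramid (V=10, E=24, F=16) along a 3-gon: merge 3 vertices and 3 edges, delete both glued faces → V=33, E=84, F=53.
Attach a regular tetrahedron (V=4, E=6, F=4) along a 3-gon: merge 3 vertices and 3 edges, delete both glued faces → V=34, E=87, F=55.
Check: V − E + F = 34 − 87 + 55 = 2.

55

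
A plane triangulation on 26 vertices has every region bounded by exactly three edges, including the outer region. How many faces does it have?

48

In a plane triangulation 3F = 2E and V − E + F = 2, so F = 2V − 4 = 2·26 − 4 = 48.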